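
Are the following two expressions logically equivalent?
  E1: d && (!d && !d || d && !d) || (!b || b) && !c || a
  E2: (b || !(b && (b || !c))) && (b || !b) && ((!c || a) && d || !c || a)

E1: d && (!d && !d || d && !d) || (!b || b) && !c || a
    = d && (!d && !d || d && !d) || !c || a   [complement / identity]
    = d && !d || !c || a   [distribution]
    = !c || a   [complement / identity]
E2: (b || !(b && (b || !c))) && (b || !b) && ((!c || a) && d || !c || a)
    = (b || !b) && (b || !b) && ((!c || a) && d || !c || a)   [absorption]
    = (b || !b) && ((!c || a) && d || !c || a)   [idempotence]
    = (b || !b) && (!c || a)   [absorption]
    = !c || a   [complement / identity]
Both reduce to !c || a, so they are equivalent.

Yes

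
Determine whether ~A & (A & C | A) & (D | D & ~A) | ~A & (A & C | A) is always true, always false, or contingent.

~A & (A & C | A) & (D | D & ~A) | ~A & (A & C | A)
= ~A & (A & C | A) & D | ~A & (A & C | A)   [absorption]
= ~A & (A & C | A)   [absorption]
= ~A & A   [absorption]
= 0   [complement]

always false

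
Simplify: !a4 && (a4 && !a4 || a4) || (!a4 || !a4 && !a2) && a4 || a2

a2

!a4 && (a4 && !a4 || a4) || (!a4 || !a4 && !a2) && a4 || a2
= !a4 && (a4 && !a4 || a4) || !a4 && a4 || a2   — absorption
= !a4 && a4 || !a4 && a4 || a2   — complement / identity
= !a4 && a4 || a2   — complement / identity
= a2   — complement / identity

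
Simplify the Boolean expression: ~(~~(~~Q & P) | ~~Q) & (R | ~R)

~Q

~(~~(~~Q & P) | ~~Q) & (R | ~R)
= ~(~~Q & P | ~~Q) & (R | ~R)   — double negation
= ~~~Q & (R | ~R)   — absorption
= ~~~Q   — complement / identity
= ~Q   — double negation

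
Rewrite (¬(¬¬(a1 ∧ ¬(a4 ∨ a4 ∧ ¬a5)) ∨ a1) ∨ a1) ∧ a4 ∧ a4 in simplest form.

a4

(¬(¬¬(a1 ∧ ¬(a4 ∨ a4 ∧ ¬a5)) ∨ a1) ∨ a1) ∧ a4 ∧ a4
= (¬(a1 ∧ ¬(a4 ∨ a4 ∧ ¬a5) ∨ a1) ∨ a1) ∧ a4 ∧ a4   [double negation]
= (¬(a1 ∧ ¬a4 ∨ a1) ∨ a1) ∧ a4 ∧ a4   [absorption]
= (¬a1 ∨ a1) ∧ a4 ∧ a4   [absorption]
= a4 ∧ a4   [complement / identity]
= a4   [idempotence]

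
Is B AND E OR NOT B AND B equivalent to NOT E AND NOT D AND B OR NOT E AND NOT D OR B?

No

E1: B AND E OR NOT B AND B
    = B AND E   [complement / identity]
E2: NOT E AND NOT D AND B OR NOT E AND NOT D OR B
    = NOT E AND NOT D OR B   [absorption]
These differ: at B=1, D=0, E=0, E1 = 0 but E2 = 1.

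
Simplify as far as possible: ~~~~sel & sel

~~~~sel & sel
= ~~sel & sel   (double negation)
= sel & sel   (double negation)
= sel   (idempotence)

sel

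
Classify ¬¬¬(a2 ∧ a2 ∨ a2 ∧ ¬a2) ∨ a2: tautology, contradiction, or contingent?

tautology

¬¬¬(a2 ∧ a2 ∨ a2 ∧ ¬a2) ∨ a2
= ¬¬¬a2 ∨ a2   — distribution
= ¬a2 ∨ a2   — double negation
= True   — complement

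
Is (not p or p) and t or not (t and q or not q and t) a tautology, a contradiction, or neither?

(not p or p) and t or not (t and q or not q and t)
= (not p or p) and t or not t
= t or not t
= True

tautology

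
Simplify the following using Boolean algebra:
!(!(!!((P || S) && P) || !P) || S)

!(!(!!((P || S) && P) || !P) || S)
= !(!(!!P || !P) || S)   (absorption)
= !(!P && P || S)   (De Morgan)
= !S   (complement / identity)

!S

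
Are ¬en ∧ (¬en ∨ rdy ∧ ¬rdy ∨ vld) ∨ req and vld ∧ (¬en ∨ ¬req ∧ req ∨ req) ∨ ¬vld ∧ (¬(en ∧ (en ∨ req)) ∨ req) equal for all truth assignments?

E1: ¬en ∧ (¬en ∨ rdy ∧ ¬rdy ∨ vld) ∨ req
    = ¬en ∧ (¬en ∨ vld) ∨ req   (complement / identity)
    = ¬en ∨ req   (absorption)
E2: vld ∧ (¬en ∨ ¬req ∧ req ∨ req) ∨ ¬vld ∧ (¬(en ∧ (en ∨ req)) ∨ req)
    = vld ∧ (¬en ∨ ¬req ∧ req ∨ req) ∨ ¬vld ∧ (¬en ∨ req)   (absorption)
    = vld ∧ (¬en ∨ req) ∨ ¬vld ∧ (¬en ∨ req)   (complement / identity)
    = ¬en ∨ req   (distribution)
Both reduce to ¬en ∨ req, so they are equivalent.

Yes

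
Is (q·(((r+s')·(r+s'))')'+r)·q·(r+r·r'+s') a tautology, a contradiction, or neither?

(q·(((r+s')·(r+s'))')'+r)·q·(r+r·r'+s')
= (q·((r+s')')'+r)·q·(r+r·r'+s')   [idempotence]
= (q·(r+s')+r)·q·(r+r·r'+s')   [double negation]
= (q·(r+s')+r)·q·(r+s')   [complement / identity]
= q·(r+s')   [absorption]
This depends on q, r, s, so it is not a constant.

neither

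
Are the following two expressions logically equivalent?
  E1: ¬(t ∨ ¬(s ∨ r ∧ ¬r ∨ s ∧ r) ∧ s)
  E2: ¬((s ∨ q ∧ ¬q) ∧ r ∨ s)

E1: ¬(t ∨ ¬(s ∨ r ∧ ¬r ∨ s ∧ r) ∧ s)
    = ¬(t ∨ ¬(s ∨ s ∧ r) ∧ s)   — complement / identity
    = ¬(t ∨ ¬s ∧ s)   — absorption
    = ¬t   — complement / identity
E2: ¬((s ∨ q ∧ ¬q) ∧ r ∨ s)
    = ¬(s ∧ r ∨ s)   — complement / identity
    = ¬s   — absorption
These differ: at q=0, r=0, s=1, t=0, E1 = 1 but E2 = 0.

No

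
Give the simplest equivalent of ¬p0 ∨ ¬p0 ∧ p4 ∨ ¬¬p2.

¬p0 ∨ p2

¬p0 ∨ ¬p0 ∧ p4 ∨ ¬¬p2
= ¬p0 ∨ ¬p0 ∧ p4 ∨ p2   — double negation
= ¬p0 ∨ p2   — absorption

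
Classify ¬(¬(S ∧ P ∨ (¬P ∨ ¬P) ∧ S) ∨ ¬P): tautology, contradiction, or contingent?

contingent

¬(¬(S ∧ P ∨ (¬P ∨ ¬P) ∧ S) ∨ ¬P)
= ¬(¬(S ∧ P ∨ ¬P ∧ S) ∨ ¬P)   — idempotence
= ¬(¬S ∨ ¬P)   — distribution
= S ∧ P   — De Morgan
This depends on P, S, so it is not a constant.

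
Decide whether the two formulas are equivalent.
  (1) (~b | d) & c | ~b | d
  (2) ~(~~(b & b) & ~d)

Yes

E1: (~b | d) & c | ~b | d
    = ~b | d
E2: ~(~~(b & b) & ~d)
    = ~(b & b) | d
    = ~b | d
Both reduce to ~b | d, so they are equivalent.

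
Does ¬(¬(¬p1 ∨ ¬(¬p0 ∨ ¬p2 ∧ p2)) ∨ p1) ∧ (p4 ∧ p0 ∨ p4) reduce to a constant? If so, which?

¬(¬(¬p1 ∨ ¬(¬p0 ∨ ¬p2 ∧ p2)) ∨ p1) ∧ (p4 ∧ p0 ∨ p4)
= ¬(p1 ∧ (¬p0 ∨ ¬p2 ∧ p2) ∨ p1) ∧ (p4 ∧ p0 ∨ p4)   — De Morgan
= ¬(p1 ∧ (¬p0 ∨ ¬p2 ∧ p2) ∨ p1) ∧ p4   — absorption
= ¬(p1 ∧ ¬p0 ∨ p1) ∧ p4   — complement / identity
= ¬p1 ∧ p4   — absorption
This depends on p1, p4, so it is not a constant.

no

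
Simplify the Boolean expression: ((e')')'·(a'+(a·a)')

e'·a'

((e')')'·(a'+(a·a)')
= ((e')')'·(a'+a')   [idempotence]
= ((e')')'·a'   [idempotence]
= e'·a'   [double negation]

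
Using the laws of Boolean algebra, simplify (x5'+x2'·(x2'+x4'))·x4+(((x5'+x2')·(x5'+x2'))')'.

x5'+x2'

(x5'+x2'·(x2'+x4'))·x4+(((x5'+x2')·(x5'+x2'))')'
= (x5'+x2'·(x2'+x4'))·x4+((x5'+x2')')'   [idempotence]
= (x5'+x2'·(x2'+x4'))·x4+x5'+x2'   [double negation]
= (x5'+x2')·x4+x5'+x2'   [absorption]
= x5'+x2'   [absorption]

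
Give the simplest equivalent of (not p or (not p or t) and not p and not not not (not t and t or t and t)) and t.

(not p or (not p or t) and not p and not not not (not t and t or t and t)) and t
= (not p or (not p or t) and not p and not (not t and t or t and t)) and t   (double negation)
= (not p or (not p or t) and not p and not t) and t   (distribution)
= (not p or not p and not t) and t   (absorption)
= not p and t   (absorption)

not p and t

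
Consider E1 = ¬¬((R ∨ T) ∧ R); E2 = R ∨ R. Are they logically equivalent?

Yes

E1: ¬¬((R ∨ T) ∧ R)
    = ¬¬R   (absorption)
    = R   (double negation)
E2: R ∨ R
    = R   (idempotence)
Both reduce to R, so they are equivalent.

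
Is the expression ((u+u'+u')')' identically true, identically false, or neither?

((u+u'+u')')'
= u+u'+u'   [double negation]
= u+u'   [idempotence]
= 1   [complement]

identically true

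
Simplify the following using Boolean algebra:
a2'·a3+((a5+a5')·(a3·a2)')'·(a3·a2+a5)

a2'·a3+((a5+a5')·(a3·a2)')'·(a3·a2+a5)
= a2'·a3+((a3·a2)')'·(a3·a2+a5)
= a2'·a3+a3·a2·(a3·a2+a5)
= a2'·a3+a3·a2
= a3

a3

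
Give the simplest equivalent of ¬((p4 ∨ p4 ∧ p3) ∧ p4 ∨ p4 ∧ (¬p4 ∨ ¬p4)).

¬((p4 ∨ p4 ∧ p3) ∧ p4 ∨ p4 ∧ (¬p4 ∨ ¬p4))
= ¬((p4 ∨ p4 ∧ p3) ∧ p4 ∨ p4 ∧ ¬p4)   (idempotence)
= ¬(p4 ∧ p4 ∨ p4 ∧ ¬p4)   (absorption)
= ¬p4   (distribution)

¬p4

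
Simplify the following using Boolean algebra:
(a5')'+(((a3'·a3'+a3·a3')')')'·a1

(a5')'+(((a3'·a3'+a3·a3')')')'·a1
= a5+(((a3'·a3'+a3·a3')')')'·a1
= a5+(((a3')')')'·a1
= a5+(a3')'·a1
= a5+a3·a1

a5+a3·a1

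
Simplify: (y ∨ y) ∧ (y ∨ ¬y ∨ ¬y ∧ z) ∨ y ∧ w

y

(y ∨ y) ∧ (y ∨ ¬y ∨ ¬y ∧ z) ∨ y ∧ w
= (y ∨ y) ∧ (y ∨ ¬y) ∨ y ∧ w   [absorption]
= y ∨ y ∧ ¬y ∨ y ∧ w   [distribution]
= y ∨ y ∧ w   [complement / identity]
= y   [absorption]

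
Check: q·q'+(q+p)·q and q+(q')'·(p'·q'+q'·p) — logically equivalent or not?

Yes

E1: q·q'+(q+p)·q
    = (q+p)·q   [complement / identity]
    = q   [absorption]
E2: q+(q')'·(p'·q'+q'·p)
    = q+q·(p'·q'+q'·p)   [double negation]
    = q+q·q'   [distribution]
    = q   [complement / identity]
Both reduce to q, so they are equivalent.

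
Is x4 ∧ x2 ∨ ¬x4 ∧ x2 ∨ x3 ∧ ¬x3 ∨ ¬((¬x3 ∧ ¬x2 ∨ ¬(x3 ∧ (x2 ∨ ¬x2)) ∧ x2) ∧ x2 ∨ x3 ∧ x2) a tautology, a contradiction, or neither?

x4 ∧ x2 ∨ ¬x4 ∧ x2 ∨ x3 ∧ ¬x3 ∨ ¬((¬x3 ∧ ¬x2 ∨ ¬(x3 ∧ (x2 ∨ ¬x2)) ∧ x2) ∧ x2 ∨ x3 ∧ x2)
= x4 ∧ x2 ∨ ¬x4 ∧ x2 ∨ ¬((¬x3 ∧ ¬x2 ∨ ¬(x3 ∧ (x2 ∨ ¬x2)) ∧ x2) ∧ x2 ∨ x3 ∧ x2)   (complement / identity)
= x4 ∧ x2 ∨ ¬x4 ∧ x2 ∨ ¬((¬x3 ∧ ¬x2 ∨ ¬x3 ∧ x2) ∧ x2 ∨ x3 ∧ x2)   (complement / identity)
= x4 ∧ x2 ∨ ¬x4 ∧ x2 ∨ ¬(¬x3 ∧ x2 ∨ x3 ∧ x2)   (distribution)
= x4 ∧ x2 ∨ ¬x4 ∧ x2 ∨ ¬x2   (distribution)
= x2 ∨ ¬x2   (distribution)
= True   (complement)

tautology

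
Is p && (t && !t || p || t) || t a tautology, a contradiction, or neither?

neither

p && (t && !t || p || t) || t
= p && (p || t) || t   [complement / identity]
= p || t   [absorption]
This depends on p, t, so it is not a constant.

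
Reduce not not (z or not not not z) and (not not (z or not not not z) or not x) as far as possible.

True

not not (z or not not not z) and (not not (z or not not not z) or not x)
= not not (z or not not not z)
= not not (z or not z)
= z or not z
= True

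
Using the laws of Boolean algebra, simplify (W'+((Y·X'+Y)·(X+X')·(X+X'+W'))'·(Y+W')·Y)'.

(W'+((Y·X'+Y)·(X+X')·(X+X'+W'))'·(Y+W')·Y)'
= (W'+((Y·X'+Y)·(X+X'))'·(Y+W')·Y)'   (absorption)
= (W'+((Y·X'+Y)·(X+X'))'·Y)'   (absorption)
= (W'+(Y·X'+Y)'·Y)'   (complement / identity)
= (W'+Y'·Y)'   (absorption)
= (W')'   (complement / identity)
= W   (double negation)

W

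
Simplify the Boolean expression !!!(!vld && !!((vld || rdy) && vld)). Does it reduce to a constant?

!!!(!vld && !!((vld || rdy) && vld))
= !!!(!vld && !!vld)   [absorption]
= !(!vld && !!vld)   [double negation]
= vld || !vld   [De Morgan]
= true   [complement]

true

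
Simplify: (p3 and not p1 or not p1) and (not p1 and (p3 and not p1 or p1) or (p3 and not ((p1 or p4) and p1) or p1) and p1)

p3 and not p1

(p3 and not p1 or not p1) and (not p1 and (p3 and not p1 or p1) or (p3 and not ((p1 or p4) and p1) or p1) and p1)
= (p3 and not p1 or not p1) and (not p1 and (p3 and not p1 or p1) or (p3 and not p1 or p1) and p1)   — absorption
= (p3 and not p1 or not p1) and (p3 and not p1 or p1)   — distribution
= not p1 and p1 or p3 and not p1   — distribution
= p3 and not p1   — complement / identity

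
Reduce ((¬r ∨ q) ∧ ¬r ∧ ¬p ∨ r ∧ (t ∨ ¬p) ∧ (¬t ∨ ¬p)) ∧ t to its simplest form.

¬p ∧ t

((¬r ∨ q) ∧ ¬r ∧ ¬p ∨ r ∧ (t ∨ ¬p) ∧ (¬t ∨ ¬p)) ∧ t
= ((¬r ∨ q) ∧ ¬r ∧ ¬p ∨ r ∧ (t ∧ ¬t ∨ ¬p)) ∧ t   (distribution)
= (¬r ∧ ¬p ∨ r ∧ (t ∧ ¬t ∨ ¬p)) ∧ t   (absorption)
= (¬r ∧ ¬p ∨ r ∧ ¬p) ∧ t   (complement / identity)
= ¬p ∧ t   (distribution)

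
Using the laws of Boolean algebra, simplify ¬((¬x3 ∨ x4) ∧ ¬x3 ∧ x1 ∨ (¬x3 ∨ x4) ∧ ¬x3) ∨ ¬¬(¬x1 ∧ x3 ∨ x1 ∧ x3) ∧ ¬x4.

¬((¬x3 ∨ x4) ∧ ¬x3 ∧ x1 ∨ (¬x3 ∨ x4) ∧ ¬x3) ∨ ¬¬(¬x1 ∧ x3 ∨ x1 ∧ x3) ∧ ¬x4
= ¬((¬x3 ∨ x4) ∧ ¬x3 ∧ x1 ∨ (¬x3 ∨ x4) ∧ ¬x3) ∨ ¬¬x3 ∧ ¬x4
= ¬((¬x3 ∨ x4) ∧ ¬x3) ∨ ¬¬x3 ∧ ¬x4
= ¬¬x3 ∨ ¬¬x3 ∧ ¬x4
= ¬¬x3
= x3

x3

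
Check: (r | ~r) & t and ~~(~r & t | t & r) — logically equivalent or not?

E1: (r | ~r) & t
    = t   (complement / identity)
E2: ~~(~r & t | t & r)
    = ~~t   (distribution)
    = t   (double negation)
Both reduce to t, so they are equivalent.

Yes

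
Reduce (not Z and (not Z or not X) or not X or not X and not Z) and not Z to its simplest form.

not Z

(not Z and (not Z or not X) or not X or not X and not Z) and not Z
= (not Z and (not Z or not X) or not X) and not Z   — absorption
= (not Z or not X) and not Z   — absorption
= not Z   — absorption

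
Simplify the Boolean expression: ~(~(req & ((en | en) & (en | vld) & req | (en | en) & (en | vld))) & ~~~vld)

~(~(req & ((en | en) & (en | vld) & req | (en | en) & (en | vld))) & ~~~vld)
= ~(~(req & (en | en) & (en | vld)) & ~~~vld)
= req & (en | en) & (en | vld) | ~~vld
= req & (en | en & vld) | ~~vld
= req & en | ~~vld
= req & en | vld

req & en | vld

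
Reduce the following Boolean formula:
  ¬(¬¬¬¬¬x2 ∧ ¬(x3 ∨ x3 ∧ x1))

x2 ∨ x3

¬(¬¬¬¬¬x2 ∧ ¬(x3 ∨ x3 ∧ x1))
= ¬(¬¬¬x2 ∧ ¬(x3 ∨ x3 ∧ x1))   — double negation
= ¬(¬x2 ∧ ¬(x3 ∨ x3 ∧ x1))   — double negation
= ¬(¬x2 ∧ ¬x3)   — absorption
= x2 ∨ x3   — De Morgan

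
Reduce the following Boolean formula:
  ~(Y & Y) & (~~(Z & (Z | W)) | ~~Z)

~(Y & Y) & (~~(Z & (Z | W)) | ~~Z)
= ~(Y & Y) & (~~Z | ~~Z)
= ~(Y & Y) & ~~Z
= ~Y & ~~Z
= ~Y & Z

~Y & Z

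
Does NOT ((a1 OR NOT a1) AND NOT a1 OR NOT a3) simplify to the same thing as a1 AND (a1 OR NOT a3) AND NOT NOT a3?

E1: NOT ((a1 OR NOT a1) AND NOT a1 OR NOT a3)
    = NOT (NOT a1 OR NOT a3)   [complement / identity]
    = a1 AND a3   [De Morgan]
E2: a1 AND (a1 OR NOT a3) AND NOT NOT a3
    = a1 AND (a1 OR NOT a3) AND a3   [double negation]
    = a1 AND a3   [absorption]
Both reduce to a1 AND a3, so they are equivalent.

Yes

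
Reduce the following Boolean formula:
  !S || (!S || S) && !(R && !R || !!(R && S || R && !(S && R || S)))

!S || (!S || S) && !(R && !R || !!(R && S || R && !(S && R || S)))
= !S || (!S || S) && !(R && !R || !!(R && S || R && !S))   (absorption)
= !S || (!S || S) && !(R && !R || !!R)   (distribution)
= !S || (!S || S) && !!!R   (complement / identity)
= !S || (!S || S) && !R   (double negation)
= !S || !R   (complement / identity)

!S || !R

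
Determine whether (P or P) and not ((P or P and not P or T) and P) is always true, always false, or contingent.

(P or P) and not ((P or P and not P or T) and P)
= (P or P) and not ((P or T) and P)   (complement / identity)
= P and not ((P or T) and P)   (idempotence)
= P and not P   (absorption)
= False   (complement)

always false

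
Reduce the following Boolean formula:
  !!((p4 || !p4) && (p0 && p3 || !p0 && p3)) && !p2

p3 && !p2

!!((p4 || !p4) && (p0 && p3 || !p0 && p3)) && !p2
= !!(p0 && p3 || !p0 && p3) && !p2   [complement / identity]
= !!p3 && !p2   [distribution]
= p3 && !p2   [double negation]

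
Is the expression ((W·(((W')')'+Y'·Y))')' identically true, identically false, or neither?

identically false

((W·(((W')')'+Y'·Y))')'
= W·(((W')')'+Y'·Y)   (double negation)
= W·((W')')'   (complement / identity)
= W·W'   (double negation)
= 0   (complement)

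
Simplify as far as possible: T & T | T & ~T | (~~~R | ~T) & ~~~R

T | ~R

T & T | T & ~T | (~~~R | ~T) & ~~~R
= T & T | T & ~T | ~~~R   — absorption
= T | ~~~R   — distribution
= T | ~R   — double negation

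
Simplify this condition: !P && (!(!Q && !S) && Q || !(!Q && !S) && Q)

!P && Q

!P && (!(!Q && !S) && Q || !(!Q && !S) && Q)
= !P && !(!Q && !S) && Q
= !P && (Q || S) && Q
= !P && Q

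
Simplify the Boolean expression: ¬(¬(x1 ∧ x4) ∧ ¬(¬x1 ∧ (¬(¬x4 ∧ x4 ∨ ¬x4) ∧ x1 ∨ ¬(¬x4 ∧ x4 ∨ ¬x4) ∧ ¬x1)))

¬(¬(x1 ∧ x4) ∧ ¬(¬x1 ∧ (¬(¬x4 ∧ x4 ∨ ¬x4) ∧ x1 ∨ ¬(¬x4 ∧ x4 ∨ ¬x4) ∧ ¬x1)))
= ¬(¬(x1 ∧ x4) ∧ ¬(¬x1 ∧ ¬(¬x4 ∧ x4 ∨ ¬x4)))   [distribution]
= ¬(¬(x1 ∧ x4) ∧ ¬(¬x1 ∧ ¬¬x4))   [complement / identity]
= x1 ∧ x4 ∨ ¬x1 ∧ ¬¬x4   [De Morgan]
= x1 ∧ x4 ∨ ¬x1 ∧ x4   [double negation]
= x4   [distribution]

x4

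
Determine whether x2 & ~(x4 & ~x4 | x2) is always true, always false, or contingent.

always false

x2 & ~(x4 & ~x4 | x2)
= x2 & ~x2
= 0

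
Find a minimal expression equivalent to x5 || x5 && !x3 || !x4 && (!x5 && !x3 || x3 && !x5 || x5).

x5 || !x4

x5 || x5 && !x3 || !x4 && (!x5 && !x3 || x3 && !x5 || x5)
= x5 || !x4 && (!x5 && !x3 || x3 && !x5 || x5)   — absorption
= x5 || !x4 && (!x5 || x5)   — distribution
= x5 || !x4   — complement / identity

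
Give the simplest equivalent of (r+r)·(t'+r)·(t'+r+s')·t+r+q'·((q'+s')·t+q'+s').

(r+r)·(t'+r)·(t'+r+s')·t+r+q'·((q'+s')·t+q'+s')
= (r+r)·(t'+r)·(t'+r+s')·t+r+q'·(q'+s')   — absorption
= (r+r)·(t'+r)·t+r+q'·(q'+s')   — absorption
= (r+r)·(t'+r)·t+r+q'   — absorption
= (r+r·t')·t+r+q'   — distribution
= r·t+r+q'   — absorption
= r+q'   — absorption

r+q'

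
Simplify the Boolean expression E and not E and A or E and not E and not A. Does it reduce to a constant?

False

E and not E and A or E and not E and not A
= E and not E   (distribution)
= False   (complement)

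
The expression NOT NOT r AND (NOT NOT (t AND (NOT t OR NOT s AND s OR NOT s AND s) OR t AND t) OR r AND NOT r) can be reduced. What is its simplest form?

NOT NOT r AND (NOT NOT (t AND (NOT t OR NOT s AND s OR NOT s AND s) OR t AND t) OR r AND NOT r)
= NOT NOT r AND (NOT NOT (t AND (NOT t OR NOT s AND s) OR t AND t) OR r AND NOT r)   — idempotence
= r AND (NOT NOT (t AND (NOT t OR NOT s AND s) OR t AND t) OR r AND NOT r)   — double negation
= r AND (NOT NOT (t AND NOT t OR t AND t) OR r AND NOT r)   — complement / identity
= r AND (NOT NOT t OR r AND NOT r)   — distribution
= r AND NOT NOT t   — complement / identity
= r AND t   — double negation

r AND t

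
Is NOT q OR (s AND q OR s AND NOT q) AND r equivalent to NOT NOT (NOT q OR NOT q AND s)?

No

E1: NOT q OR (s AND q OR s AND NOT q) AND r
    = NOT q OR s AND r   — distribution
E2: NOT NOT (NOT q OR NOT q AND s)
    = NOT NOT NOT q   — absorption
    = NOT q   — double negation
These differ: at q=1, r=1, s=1, E1 = 1 but E2 = 0.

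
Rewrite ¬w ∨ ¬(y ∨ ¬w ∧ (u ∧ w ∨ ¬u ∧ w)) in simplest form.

¬w ∨ ¬y

¬w ∨ ¬(y ∨ ¬w ∧ (u ∧ w ∨ ¬u ∧ w))
= ¬w ∨ ¬(y ∨ ¬w ∧ w)   [distribution]
= ¬w ∨ ¬y   [complement / identity]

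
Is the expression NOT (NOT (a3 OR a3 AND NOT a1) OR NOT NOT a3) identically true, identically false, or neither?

identically false

NOT (NOT (a3 OR a3 AND NOT a1) OR NOT NOT a3)
= (a3 OR a3 AND NOT a1) AND NOT a3
= a3 AND NOT a3
= FALSE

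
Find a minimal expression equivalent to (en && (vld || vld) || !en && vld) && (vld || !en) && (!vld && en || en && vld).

vld && en

(en && (vld || vld) || !en && vld) && (vld || !en) && (!vld && en || en && vld)
= (en && vld || !en && vld) && (vld || !en) && (!vld && en || en && vld)   — idempotence
= vld && (vld || !en) && (!vld && en || en && vld)   — distribution
= vld && (vld || !en) && en   — distribution
= vld && en   — absorption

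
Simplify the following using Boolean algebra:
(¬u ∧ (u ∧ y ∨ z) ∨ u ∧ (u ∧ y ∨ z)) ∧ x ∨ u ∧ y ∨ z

u ∧ y ∨ z

(¬u ∧ (u ∧ y ∨ z) ∨ u ∧ (u ∧ y ∨ z)) ∧ x ∨ u ∧ y ∨ z
= (u ∧ y ∨ z) ∧ x ∨ u ∧ y ∨ z   — distribution
= u ∧ y ∨ z   — absorption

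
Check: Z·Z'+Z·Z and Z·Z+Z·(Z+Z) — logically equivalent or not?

Yes

E1: Z·Z'+Z·Z
    = Z   [distribution]
E2: Z·Z+Z·(Z+Z)
    = Z·Z+Z·Z   [idempotence]
    = Z·Z   [idempotence]
    = Z   [idempotence]
Both reduce to Z, so they are equivalent.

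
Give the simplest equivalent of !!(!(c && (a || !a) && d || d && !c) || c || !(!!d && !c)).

!d || c

!!(!(c && (a || !a) && d || d && !c) || c || !(!!d && !c))
= !!(!(c && d || d && !c) || c || !(!!d && !c))   — complement / identity
= !!(!d || c || !(!!d && !c))   — distribution
= !!(!d || c || !d || c)   — De Morgan
= !!(!d || c)   — idempotence
= !d || c   — double negation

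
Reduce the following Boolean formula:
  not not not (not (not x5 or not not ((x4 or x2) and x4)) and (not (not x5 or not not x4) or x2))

not x5 or x4

not not not (not (not x5 or not not ((x4 or x2) and x4)) and (not (not x5 or not not x4) or x2))
= not not not (not (not x5 or not not x4) and (not (not x5 or not not x4) or x2))   — absorption
= not (not (not x5 or not not x4) and (not (not x5 or not not x4) or x2))   — double negation
= not not (not x5 or not not x4)   — absorption
= not not (not x5 or x4)   — double negation
= not x5 or x4   — double negation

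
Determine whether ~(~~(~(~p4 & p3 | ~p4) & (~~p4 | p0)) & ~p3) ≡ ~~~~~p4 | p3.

Yes

E1: ~(~~(~(~p4 & p3 | ~p4) & (~~p4 | p0)) & ~p3)
    = ~(~~(~~p4 & (~~p4 | p0)) & ~p3)   [absorption]
    = ~(~~~~p4 & ~p3)   [absorption]
    = ~~~p4 | p3   [De Morgan]
    = ~p4 | p3   [double negation]
E2: ~~~~~p4 | p3
    = ~~~p4 | p3   [double negation]
    = ~p4 | p3   [double negation]
Both reduce to ~p4 | p3, so they are equivalent.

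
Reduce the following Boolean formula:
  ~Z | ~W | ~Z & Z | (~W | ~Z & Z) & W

~Z | ~W

~Z | ~W | ~Z & Z | (~W | ~Z & Z) & W
= ~Z | ~W | ~Z & Z   — absorption
= ~Z | ~W   — complement / identity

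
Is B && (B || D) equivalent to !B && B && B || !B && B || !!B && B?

E1: B && (B || D)
    = B
E2: !B && B && B || !B && B || !!B && B
    = !B && B || !B && B || !!B && B
    = !B && B || !!B && B
    = !B && B || B && B
    = B
Both reduce to B, so they are equivalent.

Yes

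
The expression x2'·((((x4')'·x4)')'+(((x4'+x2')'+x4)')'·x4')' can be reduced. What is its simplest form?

x2'·x4'

x2'·((((x4')'·x4)')'+(((x4'+x2')'+x4)')'·x4')'
= x2'·((x4')'·x4+(((x4'+x2')'+x4)')'·x4')'   — double negation
= x2'·((x4')'·x4+((x4·x2+x4)')'·x4')'   — De Morgan
= x2'·((x4')'·x4+(x4')'·x4')'   — absorption
= x2'·((x4')')'   — distribution
= x2'·x4'   — double negation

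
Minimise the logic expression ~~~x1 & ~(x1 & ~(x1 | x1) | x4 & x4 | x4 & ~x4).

~~~x1 & ~(x1 & ~(x1 | x1) | x4 & x4 | x4 & ~x4)
= ~~~x1 & ~(x1 & ~x1 | x4 & x4 | x4 & ~x4)
= ~~~x1 & ~(x1 & ~x1 | x4)
= ~~~x1 & ~x4
= ~x1 & ~x4

~x1 & ~x4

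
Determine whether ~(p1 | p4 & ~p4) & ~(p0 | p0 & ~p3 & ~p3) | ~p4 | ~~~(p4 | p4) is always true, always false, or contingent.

contingent

~(p1 | p4 & ~p4) & ~(p0 | p0 & ~p3 & ~p3) | ~p4 | ~~~(p4 | p4)
= ~(p1 | p4 & ~p4) & ~(p0 | p0 & ~p3 & ~p3) | ~p4 | ~(p4 | p4)   — double negation
= ~(p1 | p4 & ~p4) & ~(p0 | p0 & ~p3 & ~p3) | ~p4 | ~p4   — idempotence
= ~(p1 | p4 & ~p4) & ~(p0 | p0 & ~p3 & ~p3) | ~p4   — idempotence
= ~(p1 | p4 & ~p4) & ~(p0 | p0 & ~p3) | ~p4   — idempotence
= ~(p1 | p4 & ~p4) & ~p0 | ~p4   — absorption
= ~p1 & ~p0 | ~p4   — complement / identity
This depends on p0, p1, p4, so it is not a constant.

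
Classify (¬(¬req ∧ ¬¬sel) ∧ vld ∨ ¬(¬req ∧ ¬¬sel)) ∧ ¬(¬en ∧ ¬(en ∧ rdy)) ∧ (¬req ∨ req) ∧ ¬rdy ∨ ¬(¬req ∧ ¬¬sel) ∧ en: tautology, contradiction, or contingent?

(¬(¬req ∧ ¬¬sel) ∧ vld ∨ ¬(¬req ∧ ¬¬sel)) ∧ ¬(¬en ∧ ¬(en ∧ rdy)) ∧ (¬req ∨ req) ∧ ¬rdy ∨ ¬(¬req ∧ ¬¬sel) ∧ en
= ¬(¬req ∧ ¬¬sel) ∧ ¬(¬en ∧ ¬(en ∧ rdy)) ∧ (¬req ∨ req) ∧ ¬rdy ∨ ¬(¬req ∧ ¬¬sel) ∧ en
= ¬(¬req ∧ ¬¬sel) ∧ ¬(¬en ∧ ¬(en ∧ rdy)) ∧ ¬rdy ∨ ¬(¬req ∧ ¬¬sel) ∧ en
= ¬(¬req ∧ ¬¬sel) ∧ (en ∨ en ∧ rdy) ∧ ¬rdy ∨ ¬(¬req ∧ ¬¬sel) ∧ en
= ¬(¬req ∧ ¬¬sel) ∧ en ∧ ¬rdy ∨ ¬(¬req ∧ ¬¬sel) ∧ en
= ¬(¬req ∧ ¬¬sel) ∧ en
= (req ∨ ¬sel) ∧ en
This depends on en, req, sel, so it is not a constant.

contingent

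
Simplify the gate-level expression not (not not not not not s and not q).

not (not not not not not s and not q)
= not not not not s or q   [De Morgan]
= not not s or q   [double negation]
= s or q   [double negation]

s or q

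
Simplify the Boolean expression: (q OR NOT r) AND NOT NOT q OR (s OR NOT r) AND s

(q OR NOT r) AND NOT NOT q OR (s OR NOT r) AND s
= (q OR NOT r) AND NOT NOT q OR s   — absorption
= (q OR NOT r) AND q OR s   — double negation
= q OR s   — absorption

q OR s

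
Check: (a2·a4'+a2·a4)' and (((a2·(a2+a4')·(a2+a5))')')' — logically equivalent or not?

Yes

E1: (a2·a4'+a2·a4)'
    = a2'   [distribution]
E2: (((a2·(a2+a4')·(a2+a5))')')'
    = (a2·(a2+a4')·(a2+a5))'   [double negation]
    = (a2·(a2+a5))'   [absorption]
    = a2'   [absorption]
Both reduce to a2', so they are equivalent.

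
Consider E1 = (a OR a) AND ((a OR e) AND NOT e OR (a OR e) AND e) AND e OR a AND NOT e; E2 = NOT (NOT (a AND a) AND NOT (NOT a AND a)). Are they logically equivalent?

E1: (a OR a) AND ((a OR e) AND NOT e OR (a OR e) AND e) AND e OR a AND NOT e
    = a AND ((a OR e) AND NOT e OR (a OR e) AND e) AND e OR a AND NOT e   (idempotence)
    = a AND (a OR e) AND e OR a AND NOT e   (distribution)
    = a AND e OR a AND NOT e   (absorption)
    = a   (distribution)
E2: NOT (NOT (a AND a) AND NOT (NOT a AND a))
    = a AND a OR NOT a AND a   (De Morgan)
    = a   (distribution)
Both reduce to a, so they are equivalent.

Yes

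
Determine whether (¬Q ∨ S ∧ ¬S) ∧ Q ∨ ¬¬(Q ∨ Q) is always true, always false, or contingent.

(¬Q ∨ S ∧ ¬S) ∧ Q ∨ ¬¬(Q ∨ Q)
= ¬Q ∧ Q ∨ ¬¬(Q ∨ Q)   (complement / identity)
= ¬¬(Q ∨ Q)   (complement / identity)
= ¬¬Q   (idempotence)
= Q   (double negation)
This depends on Q, so it is not a constant.

contingent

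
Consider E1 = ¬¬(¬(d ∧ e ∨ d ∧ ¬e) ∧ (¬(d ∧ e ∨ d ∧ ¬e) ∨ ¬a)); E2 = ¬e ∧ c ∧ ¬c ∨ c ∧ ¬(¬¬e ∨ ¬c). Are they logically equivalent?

No

E1: ¬¬(¬(d ∧ e ∨ d ∧ ¬e) ∧ (¬(d ∧ e ∨ d ∧ ¬e) ∨ ¬a))
    = ¬¬¬(d ∧ e ∨ d ∧ ¬e)   (absorption)
    = ¬(d ∧ e ∨ d ∧ ¬e)   (double negation)
    = ¬d   (distribution)
E2: ¬e ∧ c ∧ ¬c ∨ c ∧ ¬(¬¬e ∨ ¬c)
    = ¬e ∧ c ∧ ¬c ∨ c ∧ ¬e ∧ c   (De Morgan)
    = ¬e ∧ c   (distribution)
These differ: at a=0, c=0, d=0, e=0, E1 = 1 but E2 = 0.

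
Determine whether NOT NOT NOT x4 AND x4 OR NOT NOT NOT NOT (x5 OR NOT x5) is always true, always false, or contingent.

always true

NOT NOT NOT x4 AND x4 OR NOT NOT NOT NOT (x5 OR NOT x5)
= NOT x4 AND x4 OR NOT NOT NOT NOT (x5 OR NOT x5)   (double negation)
= NOT x4 AND x4 OR NOT NOT (x5 OR NOT x5)   (double negation)
= NOT NOT (x5 OR NOT x5)   (complement / identity)
= x5 OR NOT x5   (double negation)
= TRUE   (complement)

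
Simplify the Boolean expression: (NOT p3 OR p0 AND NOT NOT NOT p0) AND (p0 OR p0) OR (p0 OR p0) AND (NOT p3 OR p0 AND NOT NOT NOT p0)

p0 AND NOT p3

(NOT p3 OR p0 AND NOT NOT NOT p0) AND (p0 OR p0) OR (p0 OR p0) AND (NOT p3 OR p0 AND NOT NOT NOT p0)
= (p0 OR p0) AND (NOT p3 OR p0 AND NOT NOT NOT p0 OR NOT p3 OR p0 AND NOT NOT NOT p0)   — distribution
= (p0 OR p0) AND (NOT p3 OR p0 AND NOT NOT NOT p0)   — idempotence
= (p0 OR p0) AND (NOT p3 OR p0 AND NOT p0)   — double negation
= (p0 OR p0) AND NOT p3   — complement / identity
= p0 AND NOT p3   — idempotence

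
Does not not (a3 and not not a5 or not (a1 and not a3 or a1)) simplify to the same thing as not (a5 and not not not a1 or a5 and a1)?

No

E1: not not (a3 and not not a5 or not (a1 and not a3 or a1))
    = not not (a3 and not not a5 or not a1)   [absorption]
    = a3 and not not a5 or not a1   [double negation]
    = a3 and a5 or not a1   [double negation]
E2: not (a5 and not not not a1 or a5 and a1)
    = not (a5 and not a1 or a5 and a1)   [double negation]
    = not a5   [distribution]
These differ: at a1=0, a3=0, a5=1, E1 = 1 but E2 = 0.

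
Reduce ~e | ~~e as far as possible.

~e | ~~e
= ~e | e   — double negation
= 1   — complement

1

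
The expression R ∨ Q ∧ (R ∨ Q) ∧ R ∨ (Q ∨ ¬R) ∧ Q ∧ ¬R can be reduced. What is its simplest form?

R ∨ Q ∧ (R ∨ Q) ∧ R ∨ (Q ∨ ¬R) ∧ Q ∧ ¬R
= R ∨ Q ∧ (R ∨ Q) ∧ R ∨ Q ∧ ¬R   [absorption]
= R ∨ Q ∧ R ∨ Q ∧ ¬R   [absorption]
= R ∨ Q   [distribution]

R ∨ Q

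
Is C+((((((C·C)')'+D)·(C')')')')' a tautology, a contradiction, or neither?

C+((((((C·C)')'+D)·(C')')')')'
= C+((((C·C)')'+D)·(C')')'   — double negation
= C+(((C')'+D)·(C')')'   — idempotence
= C+((C')')'   — absorption
= C+C'   — double negation
= 1   — complement

tautology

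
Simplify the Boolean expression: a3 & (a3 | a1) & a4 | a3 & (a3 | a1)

a3

a3 & (a3 | a1) & a4 | a3 & (a3 | a1)
= a3 & (a3 | a1)   (absorption)
= a3   (absorption)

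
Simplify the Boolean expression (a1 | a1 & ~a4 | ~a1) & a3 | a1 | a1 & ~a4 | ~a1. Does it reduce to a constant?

(a1 | a1 & ~a4 | ~a1) & a3 | a1 | a1 & ~a4 | ~a1
= a1 | a1 & ~a4 | ~a1
= a1 | ~a1
= 1

1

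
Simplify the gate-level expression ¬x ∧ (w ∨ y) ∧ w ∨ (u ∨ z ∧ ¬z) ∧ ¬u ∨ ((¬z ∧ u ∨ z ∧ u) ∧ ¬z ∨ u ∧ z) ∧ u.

¬x ∧ (w ∨ y) ∧ w ∨ (u ∨ z ∧ ¬z) ∧ ¬u ∨ ((¬z ∧ u ∨ z ∧ u) ∧ ¬z ∨ u ∧ z) ∧ u
= ¬x ∧ (w ∨ y) ∧ w ∨ (u ∨ z ∧ ¬z) ∧ ¬u ∨ (u ∧ ¬z ∨ u ∧ z) ∧ u   (distribution)
= ¬x ∧ (w ∨ y) ∧ w ∨ (u ∨ z ∧ ¬z) ∧ ¬u ∨ u ∧ u   (distribution)
= ¬x ∧ (w ∨ y) ∧ w ∨ u ∧ ¬u ∨ u ∧ u   (complement / identity)
= ¬x ∧ (w ∨ y) ∧ w ∨ u   (distribution)
= ¬x ∧ w ∨ u   (absorption)

¬x ∧ w ∨ u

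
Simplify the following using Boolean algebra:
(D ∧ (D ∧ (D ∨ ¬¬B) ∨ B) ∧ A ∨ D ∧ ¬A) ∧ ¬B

D ∧ ¬B

(D ∧ (D ∧ (D ∨ ¬¬B) ∨ B) ∧ A ∨ D ∧ ¬A) ∧ ¬B
= (D ∧ (D ∧ (D ∨ B) ∨ B) ∧ A ∨ D ∧ ¬A) ∧ ¬B   (double negation)
= (D ∧ (D ∨ B) ∧ A ∨ D ∧ ¬A) ∧ ¬B   (absorption)
= (D ∧ A ∨ D ∧ ¬A) ∧ ¬B   (absorption)
= D ∧ ¬B   (distribution)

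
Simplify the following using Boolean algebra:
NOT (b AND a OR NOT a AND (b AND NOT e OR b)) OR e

NOT b OR e

NOT (b AND a OR NOT a AND (b AND NOT e OR b)) OR e
= NOT (b AND a OR NOT a AND b) OR e   [absorption]
= NOT b OR e   [distribution]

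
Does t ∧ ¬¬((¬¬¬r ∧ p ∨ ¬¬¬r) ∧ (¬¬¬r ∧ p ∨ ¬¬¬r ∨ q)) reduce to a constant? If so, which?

t ∧ ¬¬((¬¬¬r ∧ p ∨ ¬¬¬r) ∧ (¬¬¬r ∧ p ∨ ¬¬¬r ∨ q))
= t ∧ ¬¬(¬¬¬r ∧ p ∨ ¬¬¬r)   (absorption)
= t ∧ ¬¬¬¬¬r   (absorption)
= t ∧ ¬¬¬r   (double negation)
= t ∧ ¬r   (double negation)
This depends on r, t, so it is not a constant.

no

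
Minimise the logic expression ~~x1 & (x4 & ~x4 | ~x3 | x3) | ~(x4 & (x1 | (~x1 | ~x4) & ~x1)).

x1 | ~x4

~~x1 & (x4 & ~x4 | ~x3 | x3) | ~(x4 & (x1 | (~x1 | ~x4) & ~x1))
= ~~x1 & (x4 & ~x4 | ~x3 | x3) | ~(x4 & (x1 | ~x1))   (absorption)
= ~~x1 & (~x3 | x3) | ~(x4 & (x1 | ~x1))   (complement / identity)
= x1 & (~x3 | x3) | ~(x4 & (x1 | ~x1))   (double negation)
= x1 & (~x3 | x3) | ~x4   (complement / identity)
= x1 | ~x4   (complement / identity)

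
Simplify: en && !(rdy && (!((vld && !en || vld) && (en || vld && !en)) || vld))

en && !rdy

en && !(rdy && (!((vld && !en || vld) && (en || vld && !en)) || vld))
= en && !(rdy && (!(vld && en || vld && !en) || vld))   — distribution
= en && !(rdy && (!vld || vld))   — distribution
= en && !rdy   — complement / identity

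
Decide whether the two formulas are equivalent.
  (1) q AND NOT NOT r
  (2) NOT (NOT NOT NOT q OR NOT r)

Yes

E1: q AND NOT NOT r
    = q AND r   [double negation]
E2: NOT (NOT NOT NOT q OR NOT r)
    = NOT NOT q AND r   [De Morgan]
    = q AND r   [double negation]
Both reduce to q AND r, so they are equivalent.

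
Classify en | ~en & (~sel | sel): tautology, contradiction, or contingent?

tautology

en | ~en & (~sel | sel)
= en | ~en   (complement / identity)
= 1   (complement)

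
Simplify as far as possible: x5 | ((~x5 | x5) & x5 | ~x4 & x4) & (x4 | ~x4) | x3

x5 | ((~x5 | x5) & x5 | ~x4 & x4) & (x4 | ~x4) | x3
= x5 | (~x5 | x5) & x5 & (x4 | ~x4) | x3   (complement / identity)
= x5 | x5 & (x4 | ~x4) | x3   (complement / identity)
= x5 | x5 | x3   (complement / identity)
= x5 | x3   (idempotence)

x5 | x3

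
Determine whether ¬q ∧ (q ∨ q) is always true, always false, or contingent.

¬q ∧ (q ∨ q)
= ¬q ∧ q   (idempotence)
= False   (complement)

always false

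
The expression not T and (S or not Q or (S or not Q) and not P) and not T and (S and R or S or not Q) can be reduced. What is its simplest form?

not T and (S or not Q)

not T and (S or not Q or (S or not Q) and not P) and not T and (S and R or S or not Q)
= not T and (S or not Q) and not T and (S and R or S or not Q)   (absorption)
= not T and (S or not Q) and not T and (S or not Q)   (absorption)
= not T and (S or not Q)   (idempotence)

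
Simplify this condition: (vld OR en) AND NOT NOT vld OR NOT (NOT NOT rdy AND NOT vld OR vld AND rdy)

vld OR NOT rdy

(vld OR en) AND NOT NOT vld OR NOT (NOT NOT rdy AND NOT vld OR vld AND rdy)
= (vld OR en) AND NOT NOT vld OR NOT (rdy AND NOT vld OR vld AND rdy)   — double negation
= (vld OR en) AND vld OR NOT (rdy AND NOT vld OR vld AND rdy)   — double negation
= (vld OR en) AND vld OR NOT rdy   — distribution
= vld OR NOT rdy   — absorption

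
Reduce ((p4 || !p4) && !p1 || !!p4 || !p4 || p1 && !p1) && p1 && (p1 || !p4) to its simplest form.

((p4 || !p4) && !p1 || !!p4 || !p4 || p1 && !p1) && p1 && (p1 || !p4)
= ((p4 || !p4) && !p1 || !!p4 || !p4 || p1 && !p1) && p1   (absorption)
= ((p4 || !p4) && !p1 || !!p4 || !p4) && p1   (complement / identity)
= ((p4 || !p4) && !p1 || p4 || !p4) && p1   (double negation)
= (p4 || !p4) && p1   (absorption)
= p1   (complement / identity)

p1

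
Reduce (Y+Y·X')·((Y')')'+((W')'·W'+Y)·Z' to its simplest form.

(Y+Y·X')·((Y')')'+((W')'·W'+Y)·Z'
= (Y+Y·X')·Y'+((W')'·W'+Y)·Z'   [double negation]
= (Y+Y·X')·Y'+(W·W'+Y)·Z'   [double negation]
= Y·Y'+(W·W'+Y)·Z'   [absorption]
= Y·Y'+Y·Z'   [complement / identity]
= Y·Z'   [complement / identity]

Y·Z'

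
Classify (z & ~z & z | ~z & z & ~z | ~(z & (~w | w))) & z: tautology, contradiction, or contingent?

contradiction

(z & ~z & z | ~z & z & ~z | ~(z & (~w | w))) & z
= (z & ~z & z | ~z & z & ~z | ~z) & z
= (z & ~z | ~z) & z
= ~z & z
= 0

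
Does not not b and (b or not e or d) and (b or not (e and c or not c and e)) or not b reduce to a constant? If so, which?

yes, True

not not b and (b or not e or d) and (b or not (e and c or not c and e)) or not b
= b and (b or not e or d) and (b or not (e and c or not c and e)) or not b
= b and (b or not e or d) and (b or not e) or not b
= b and (b or not e) or not b
= b or not b
= True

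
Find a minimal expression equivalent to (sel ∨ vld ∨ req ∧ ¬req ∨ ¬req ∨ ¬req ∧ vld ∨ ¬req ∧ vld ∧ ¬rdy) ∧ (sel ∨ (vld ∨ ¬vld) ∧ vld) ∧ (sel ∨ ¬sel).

sel ∨ vld

(sel ∨ vld ∨ req ∧ ¬req ∨ ¬req ∨ ¬req ∧ vld ∨ ¬req ∧ vld ∧ ¬rdy) ∧ (sel ∨ (vld ∨ ¬vld) ∧ vld) ∧ (sel ∨ ¬sel)
= (sel ∨ vld ∨ req ∧ ¬req ∨ ¬req ∨ ¬req ∧ vld) ∧ (sel ∨ (vld ∨ ¬vld) ∧ vld) ∧ (sel ∨ ¬sel)   — absorption
= (sel ∨ vld ∨ ¬req ∨ ¬req ∧ vld) ∧ (sel ∨ (vld ∨ ¬vld) ∧ vld) ∧ (sel ∨ ¬sel)   — complement / identity
= (sel ∨ vld ∨ ¬req) ∧ (sel ∨ (vld ∨ ¬vld) ∧ vld) ∧ (sel ∨ ¬sel)   — absorption
= (sel ∨ vld ∨ ¬req) ∧ (sel ∨ (vld ∨ ¬vld) ∧ vld)   — complement / identity
= (sel ∨ vld ∨ ¬req) ∧ (sel ∨ vld)   — complement / identity
= sel ∨ vld   — absorption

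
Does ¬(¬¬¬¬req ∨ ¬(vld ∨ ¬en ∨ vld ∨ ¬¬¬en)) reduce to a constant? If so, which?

¬(¬¬¬¬req ∨ ¬(vld ∨ ¬en ∨ vld ∨ ¬¬¬en))
= ¬¬¬req ∧ (vld ∨ ¬en ∨ vld ∨ ¬¬¬en)   [De Morgan]
= ¬¬¬req ∧ (vld ∨ ¬en ∨ vld ∨ ¬en)   [double negation]
= ¬¬¬req ∧ (vld ∨ ¬en)   [idempotence]
= ¬req ∧ (vld ∨ ¬en)   [double negation]
This depends on en, req, vld, so it is not a constant.

no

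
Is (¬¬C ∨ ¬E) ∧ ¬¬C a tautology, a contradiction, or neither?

(¬¬C ∨ ¬E) ∧ ¬¬C
= ¬¬C   [absorption]
= C   [double negation]
This depends on C, so it is not a constant.

neither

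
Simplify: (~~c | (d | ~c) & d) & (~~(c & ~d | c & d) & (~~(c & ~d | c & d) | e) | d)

c | d

(~~c | (d | ~c) & d) & (~~(c & ~d | c & d) & (~~(c & ~d | c & d) | e) | d)
= (~~c | (d | ~c) & d) & (~~(c & ~d | c & d) | d)   — absorption
= (~~c | (d | ~c) & d) & (~~c | d)   — distribution
= (~~c | d) & (~~c | d)   — absorption
= ~~c | d   — idempotence
= c | d   — double negation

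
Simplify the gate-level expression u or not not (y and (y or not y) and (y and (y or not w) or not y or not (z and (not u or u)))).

u or not not (y and (y or not y) and (y and (y or not w) or not y or not (z and (not u or u))))
= u or not not (y and (y or not y) and (y or not y or not (z and (not u or u))))   [absorption]
= u or not not (y and (y or not y) and (y or not y or not z))   [complement / identity]
= u or y and (y or not y) and (y or not y or not z)   [double negation]
= u or y and (y or not y)   [absorption]
= u or y   [complement / identity]

u or y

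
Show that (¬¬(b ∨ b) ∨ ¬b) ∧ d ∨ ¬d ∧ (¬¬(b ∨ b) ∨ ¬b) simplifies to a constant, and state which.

True

(¬¬(b ∨ b) ∨ ¬b) ∧ d ∨ ¬d ∧ (¬¬(b ∨ b) ∨ ¬b)
= ¬¬(b ∨ b) ∨ ¬b   — distribution
= ¬¬b ∨ ¬b   — idempotence
= b ∨ ¬b   — double negation
= True   — complement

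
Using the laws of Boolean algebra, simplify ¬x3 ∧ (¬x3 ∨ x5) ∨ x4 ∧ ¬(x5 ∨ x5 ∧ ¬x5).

¬x3 ∧ (¬x3 ∨ x5) ∨ x4 ∧ ¬(x5 ∨ x5 ∧ ¬x5)
= ¬x3 ∧ (¬x3 ∨ x5) ∨ x4 ∧ ¬x5
= ¬x3 ∨ x4 ∧ ¬x5

¬x3 ∨ x4 ∧ ¬x5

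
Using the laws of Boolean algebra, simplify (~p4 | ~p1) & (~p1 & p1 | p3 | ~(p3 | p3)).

(~p4 | ~p1) & (~p1 & p1 | p3 | ~(p3 | p3))
= (~p4 | ~p1) & (~p1 & p1 | p3 | ~p3)
= (~p4 | ~p1) & (p3 | ~p3)
= ~p4 | ~p1

~p4 | ~p1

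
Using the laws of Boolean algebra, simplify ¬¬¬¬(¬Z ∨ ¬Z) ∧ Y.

¬¬¬¬(¬Z ∨ ¬Z) ∧ Y
= ¬¬¬¬¬Z ∧ Y   [idempotence]
= ¬¬¬Z ∧ Y   [double negation]
= ¬Z ∧ Y   [double negation]

¬Z ∧ Y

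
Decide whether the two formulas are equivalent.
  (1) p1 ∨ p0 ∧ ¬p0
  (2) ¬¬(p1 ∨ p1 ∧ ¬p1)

E1: p1 ∨ p0 ∧ ¬p0
    = p1   [complement / identity]
E2: ¬¬(p1 ∨ p1 ∧ ¬p1)
    = ¬¬p1   [complement / identity]
    = p1   [double negation]
Both reduce to p1, so they are equivalent.

Yes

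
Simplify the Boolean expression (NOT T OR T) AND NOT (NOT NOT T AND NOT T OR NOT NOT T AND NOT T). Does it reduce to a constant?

TRUE

(NOT T OR T) AND NOT (NOT NOT T AND NOT T OR NOT NOT T AND NOT T)
= (NOT T OR T) AND NOT (NOT NOT T AND NOT T)
= (NOT T OR T) AND (NOT T OR T)
= NOT T OR T
= TRUE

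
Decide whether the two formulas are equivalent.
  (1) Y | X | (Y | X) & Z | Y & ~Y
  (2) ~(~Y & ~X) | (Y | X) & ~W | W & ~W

Yes

E1: Y | X | (Y | X) & Z | Y & ~Y
    = Y | X | (Y | X) & Z   [complement / identity]
    = Y | X   [absorption]
E2: ~(~Y & ~X) | (Y | X) & ~W | W & ~W
    = ~(~Y & ~X) | (Y | X) & ~W   [complement / identity]
    = Y | X | (Y | X) & ~W   [De Morgan]
    = Y | X   [absorption]
Both reduce to Y | X, so they are equivalent.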